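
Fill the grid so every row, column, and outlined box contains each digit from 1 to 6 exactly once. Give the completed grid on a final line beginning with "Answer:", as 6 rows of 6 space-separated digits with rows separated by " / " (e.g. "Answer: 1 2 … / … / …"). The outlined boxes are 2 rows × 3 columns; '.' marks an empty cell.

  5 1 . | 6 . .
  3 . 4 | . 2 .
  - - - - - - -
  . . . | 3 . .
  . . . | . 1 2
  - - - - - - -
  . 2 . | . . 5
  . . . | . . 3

Step 1. [r3c5∈{4,5,6}] 5 has one home in col 5: r3c5, so r3c5=5.
Step 2. [r4c4∈{4}] only 4 remains possible at r4c4, so r4c4=4.
Step 3. [r4c1∈{6}] r4c1 is down to just 6 ⇒ r4c1=6.
Step 4. [r5c4∈{1}] r5c4 is down to just 1. So r5c4=1.
Step 5. [r5c1∈{4}] r5c1 has the single candidate 4. So r5c1=4.
Step 6. [r5c5∈{6}] nothing but 6 survives at r5c5, so r5c5=6.
Step 7. [r6c3∈{1,5,6}] col 3 places 6 nowhere but r6c3, so r6c3=6.
Step 8. [r4c2∈{3,5}] col 2 places 3 nowhere but r4c2. So r4c2=3.
Step 9. [r3c1∈{1,2}] r3c1 is the only open cell in col 1 admitting 2, so r3c1=2.
Step 10. [r6c5∈{4}] only 4 remains possible at r6c5, so r6c5=4.
Step 11. [r3c6∈{6}] nothing but 6 survives at r3c6. So r3c6=6.
Step 12. [r1c3∈{2}] r1c3's peers cover all but 2. So r1c3=2.
Step 13. [r6c2∈{5}] r6c2 is down to just 5 ⇒ r6c2=5.
Step 14. [r6c1∈{1}] r6c1 is down to just 1 ⇒ r6c1=1.
Step 15. [r4c3∈{5}] r4c3's peers cover all but 5 ⇒ r4c3=5.
Step 16. [r1c6∈{4}] nothing but 4 survives at r1c6. So r1c6=4.
Step 17. [r2c2∈{6}] r2c2 has the single candidate 6, so r2c2=6.
Step 18. [r2c6∈{1}] r2c6 has the single candidate 1, so r2c6=1.
Step 19. [r5c3∈{3}] nothing but 3 survives at r5c3, so r5c3=3.
Step 20. [r3c3∈{1}] r3c3's peers cover all but 1. So r3c3=1.
Step 21. [r1c5∈{3}] nothing but 3 survives at r1c5. So r1c5=3.
Step 22. [r6c4∈{2}] r6c4's peers cover all but 2. So r6c4=2.
Step 23. [r2c4∈{5}] nothing but 5 survives at r2c4. So r2c4=5.
Step 24. [r3c2∈{4}] only 4 remains possible at r3c2. So r3c2=4.

Answer: 5 1 2 6 3 4 / 3 6 4 5 2 1 / 2 4 1 3 5 6 / 6 3 5 4 1 2 / 4 2 3 1 6 5 / 1 5 6 2 4 3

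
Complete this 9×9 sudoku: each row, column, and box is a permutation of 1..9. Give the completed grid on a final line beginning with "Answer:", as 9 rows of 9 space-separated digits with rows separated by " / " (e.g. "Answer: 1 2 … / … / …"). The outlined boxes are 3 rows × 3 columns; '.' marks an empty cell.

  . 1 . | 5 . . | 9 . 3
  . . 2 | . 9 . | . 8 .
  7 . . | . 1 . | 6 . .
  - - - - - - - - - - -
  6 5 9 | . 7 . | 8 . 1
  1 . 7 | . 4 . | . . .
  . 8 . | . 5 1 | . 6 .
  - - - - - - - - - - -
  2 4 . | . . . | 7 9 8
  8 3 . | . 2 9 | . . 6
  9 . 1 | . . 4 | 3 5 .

Step 1. [r4c8∈{2,3,4}] in row 4, 4 fits only at r4c8 ⇒ r4c8=4.
Step 2. [r2c1∈{3,4,5}] 5 has one home in col 1: r2c1, so r2c1=5.
Step 3. [r3c8∈{2}] r3c8 has the single candidate 2 ⇒ r3c8=2.
Step 4. [r1c6∈{2,6,7,8}] r1c6 is the only open cell in row 1 admitting 2 ⇒ r1c6=2.
Step 5. [r4c6∈{3}] r4c6 is down to just 3, so r4c6=3.
Step 6. [r2c4∈{3,4,6,7}] in row 2, 3 fits only at r2c4, so r2c4=3.
Step 7. [r6c7∈{2}] r6c7 is down to just 2. So r6c7=2.
Step 8. [r3c6∈{8}] r3c6 has the single candidate 8 ⇒ r3c6=8.
Step 9. [r1c5∈{6}] nothing but 6 survives at r1c5, so r1c5=6.
Step 10. [r7c3∈{5,6}] in col 3, 6 fits only at r7c3. So r7c3=6.
Step 11. [r5c4∈{2,6,8,9}] across row 5, 8 lands solely at r5c4. So r5c4=8.
Step 12. [r1c1∈{4}] r1c1 is down to just 4 ⇒ r1c1=4.
Step 13. [r8c7∈{1,4}] 4 has one home in row 8: r8c7. So r8c7=4.
Step 14. [r6c9∈{7,9}] across row 6, 7 lands solely at r6c9 ⇒ r6c9=7.
Step 15. [r8c4∈{1,7}] across row 8, 7 lands solely at r8c4. So r8c4=7.
Step 16. [r3c9∈{4,5}] 5 has one home in row 3: r3c9, so r3c9=5.
Step 17. [r3c3∈{3}] r3c3's peers cover all but 3. So r3c3=3.
Step 18. [r3c4∈{4}] r3c4 has the single candidate 4, so r3c4=4.
Step 19. [r6c3∈{4}] r6c3 has the single candidate 4 ⇒ r6c3=4.
Step 20. [r3c2∈{9}] r3c2 is down to just 9 ⇒ r3c2=9.
Step 21. [r5c9∈{9}] r5c9's peers cover all but 9 ⇒ r5c9=9.
Step 22. [r9c2∈{7}] r9c2 is down to just 7 ⇒ r9c2=7.
Step 23. [r5c2∈{2}] only 2 remains possible at r5c2, so r5c2=2.
Step 24. [r9c4∈{6}] r9c4 is down to just 6 ⇒ r9c4=6.
Step 25. [r6c1∈{3}] only 3 remains possible at r6c1. So r6c1=3.
Step 26. [r8c3∈{5}] r8c3 is down to just 5, so r8c3=5.
Step 27. [r5c8∈{3}] only 3 remains possible at r5c8. So r5c8=3.
Step 28. [r9c5∈{8}] r9c5's peers cover all but 8, so r9c5=8.
Step 29. [r2c2∈{6}] r2c2 has the single candidate 6. So r2c2=6.
Step 30. [r6c4∈{9}] r6c4's peers cover all but 9. So r6c4=9.
Step 31. [r5c7∈{5}] r5c7 has the single candidate 5 ⇒ r5c7=5.
Step 32. [r2c9∈{4}] r2c9's peers cover all but 4 ⇒ r2c9=4.
Step 33. [r1c8∈{7}] nothing but 7 survives at r1c8. So r1c8=7.
Step 34. [r1c3∈{8}] nothing but 8 survives at r1c3. So r1c3=8.
Step 35. [r5c6∈{6}] only 6 remains possible at r5c6, so r5c6=6.
Step 36. [r2c6∈{7}] nothing but 7 survives at r2c6 ⇒ r2c6=7.
Step 37. [r7c6∈{5}] r7c6 has the single candidate 5 ⇒ r7c6=5.
Step 38. [r8c8∈{1}] nothing but 1 survives at r8c8, so r8c8=1.
Step 39. [r7c4∈{1}] nothing but 1 survives at r7c4, so r7c4=1.
Step 40. [r9c9∈{2}] nothing but 2 survives at r9c9, so r9c9=2.
Step 41. [r2c7∈{1}] nothing but 1 survives at r2c7 ⇒ r2c7=1.
Step 42. [r4c4∈{2}] nothing but 2 survives at r4c4. So r4c4=2.
Step 43. [r7c5∈{3}] r7c5's peers cover all but 3, so r7c5=3.

Answer: 4 1 8 5 6 2 9 7 3 / 5 6 2 3 9 7 1 8 4 / 7 9 3 4 1 8 6 2 5 / 6 5 9 2 7 3 8 4 1 / 1 2 7 8 4 6 5 3 9 / 3 8 4 9 5 1 2 6 7 / 2 4 6 1 3 5 7 9 8 / 8 3 5 7 2 9 4 1 6 / 9 7 1 6 8 4 3 5 2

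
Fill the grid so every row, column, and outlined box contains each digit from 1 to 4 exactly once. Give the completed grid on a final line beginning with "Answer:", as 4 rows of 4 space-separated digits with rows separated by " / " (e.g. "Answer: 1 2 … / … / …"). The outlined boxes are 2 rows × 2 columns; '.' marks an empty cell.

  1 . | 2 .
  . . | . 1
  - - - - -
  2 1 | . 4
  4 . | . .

Step 1. [r4c2∈{3}] only 3 remains possible at r4c2, so r4c2=3.
Step 2. [r2c3∈{3,4}] r2c3 is the only open cell in col 3 admitting 4. So r2c3=4.
Step 3. [r3c3∈{3}] only 3 remains possible at r3c3. So r3c3=3.
Step 4. [r1c4∈{3}] r1c4's peers cover all but 3 ⇒ r1c4=3.
Step 5. [r2c1∈{3}] r2c1 is down to just 3 ⇒ r2c1=3.
Step 6. [r2c2∈{2}] nothing but 2 survives at r2c2, so r2c2=2.
Step 7. [r1c2∈{4}] r1c2 is down to just 4. So r1c2=4.
Step 8. [r4c3∈{1}] r4c3 has the single candidate 1. So r4c3=1.
Step 9. [r4c4∈{2}] r4c4 is down to just 2. So r4c4=2.

Answer: 1 4 2 3 / 3 2 4 1 / 2 1 3 4 / 4 3 1 2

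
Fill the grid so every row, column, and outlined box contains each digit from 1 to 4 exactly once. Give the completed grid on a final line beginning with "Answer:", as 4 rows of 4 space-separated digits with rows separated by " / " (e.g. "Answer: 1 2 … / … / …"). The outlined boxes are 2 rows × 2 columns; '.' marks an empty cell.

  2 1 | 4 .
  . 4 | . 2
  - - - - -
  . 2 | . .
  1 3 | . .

Step 1. [r3c4∈{1,3,4}] across col 4, 1 lands solely at r3c4 ⇒ r3c4=1.
Step 2. [r2c3∈{1,3}] in row 2, 1 fits only at r2c3 ⇒ r2c3=1.
Step 3. [r2c1∈{3}] r2c1's peers cover all but 3, so r2c1=3.
Step 4. [r1c4∈{3}] only 3 remains possible at r1c4, so r1c4=3.
Step 5. [r4c4∈{4}] only 4 remains possible at r4c4, so r4c4=4.
Step 6. [r3c3∈{3}] r3c3 is down to just 3, so r3c3=3.
Step 7. [r3c1∈{4}] r3c1's peers cover all but 4 ⇒ r3c1=4.
Step 8. [r4c3∈{2}] r4c3 is down to just 2. So r4c3=2.

Answer: 2 1 4 3 / 3 4 1 2 / 4 2 3 1 / 1 3 2 4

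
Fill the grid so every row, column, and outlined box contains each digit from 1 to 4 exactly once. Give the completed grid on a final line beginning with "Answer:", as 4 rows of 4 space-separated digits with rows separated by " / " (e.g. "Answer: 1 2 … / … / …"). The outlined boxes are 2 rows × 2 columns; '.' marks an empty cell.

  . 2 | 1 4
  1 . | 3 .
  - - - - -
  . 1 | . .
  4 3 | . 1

Step 1. [r4c3∈{2}] nothing but 2 survives at r4c3 ⇒ r4c3=2.
Step 2. [r2c4∈{2}] r2c4 has the single candidate 2 ⇒ r2c4=2.
Step 3. [r2c2∈{4}] r2c2 is down to just 4 ⇒ r2c2=4.
Step 4. [r3c4∈{3}] r3c4's peers cover all but 3. So r3c4=3.
Step 5. [r1c1∈{3}] only 3 remains possible at r1c1 ⇒ r1c1=3.
Step 6. [r3c1∈{2}] r3c1 is down to just 2. So r3c1=2.
Step 7. [r3c3∈{4}] r3c3's peers cover all but 4, so r3c3=4.

Answer: 3 2 1 4 / 1 4 3 2 / 2 1 4 3 / 4 3 2 1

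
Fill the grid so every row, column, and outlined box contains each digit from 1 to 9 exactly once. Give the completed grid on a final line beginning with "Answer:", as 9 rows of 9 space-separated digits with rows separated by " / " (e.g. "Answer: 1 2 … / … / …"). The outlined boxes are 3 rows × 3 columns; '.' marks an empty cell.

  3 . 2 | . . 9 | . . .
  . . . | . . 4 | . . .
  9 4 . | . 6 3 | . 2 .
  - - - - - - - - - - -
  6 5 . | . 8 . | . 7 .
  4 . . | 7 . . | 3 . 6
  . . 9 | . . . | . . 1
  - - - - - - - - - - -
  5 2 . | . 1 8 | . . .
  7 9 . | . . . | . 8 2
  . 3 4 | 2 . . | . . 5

Step 1. [r6c7∈{2,4,5,8}] box 6 places 8 nowhere but r6c7 ⇒ r6c7=8.
Step 2. [r7c3∈{6}] r7c3 is down to just 6. So r7c3=6.
Step 3. [r8c3∈{1}] r8c3 has the single candidate 1 ⇒ r8c3=1.
Step 4. [r2c1∈{1,8}] in col 1, 1 fits only at r2c1 ⇒ r2c1=1.
Step 5. [r2c5∈{2,5,7}] r2c5 is the only open cell in row 2 admitting 2 ⇒ r2c5=2.
Step 6. [r1c5∈{5,7}] 7 has one home in box 2: r1c5 ⇒ r1c5=7.
Step 7. [r9c5∈{9}] only 9 remains possible at r9c5, so r9c5=9.
Step 8. [r5c5∈{5}] r5c5 is down to just 5 ⇒ r5c5=5.
Step 9. [r4c4∈{1,3,4,9}] r4c4 is the only open cell in col 4 admitting 9. So r4c4=9.
Step 10. [r4c9∈{4}] r4c9 is down to just 4. So r4c9=4.
Step 11. [r1c9∈{8}] r1c9 has the single candidate 8, so r1c9=8.
Step 12. [r3c9∈{7}] nothing but 7 survives at r3c9, so r3c9=7.
Step 13. [r5c3∈{8}] r5c3's peers cover all but 8. So r5c3=8.
Step 14. [r3c3∈{5}] r3c3 is down to just 5, so r3c3=5.
Step 15. [r3c7∈{1}] only 1 remains possible at r3c7, so r3c7=1.
Step 16. [r5c6∈{1,2}] row 5 places 2 nowhere but r5c6 ⇒ r5c6=2.
Step 17. [r2c2∈{6,7,8}] col 2 places 8 nowhere but r2c2 ⇒ r2c2=8.
Step 18. [r2c4∈{5}] r2c4 has the single candidate 5, so r2c4=5.
Step 19. [r7c7∈{4,7,9}] r7c7 is the only open cell in row 7 admitting 7 ⇒ r7c7=7.
Step 20. [r9c7∈{6}] r9c7's peers cover all but 6. So r9c7=6.
Step 21. [r8c7∈{4}] only 4 remains possible at r8c7, so r8c7=4.
Step 22. [r2c8∈{3,6,9}] in row 2, 6 fits only at r2c8 ⇒ r2c8=6.
Step 23. [r7c8∈{3,9}] in col 8, 3 fits only at r7c8, so r7c8=3.
Step 24. [r6c6∈{6}] nothing but 6 survives at r6c6 ⇒ r6c6=6.
Step 25. [r8c5∈{3}] r8c5 is down to just 3 ⇒ r8c5=3.
Step 26. [r6c5∈{4}] r6c5 is down to just 4, so r6c5=4.
Step 27. [r7c9∈{9}] r7c9 is down to just 9 ⇒ r7c9=9.
Step 28. [r1c7∈{5}] r1c7 is down to just 5 ⇒ r1c7=5.
Step 29. [r2c3∈{7}] nothing but 7 survives at r2c3 ⇒ r2c3=7.
Step 30. [r4c3∈{3}] nothing but 3 survives at r4c3. So r4c3=3.
Step 31. [r1c4∈{1}] r1c4 is down to just 1 ⇒ r1c4=1.
Step 32. [r4c6∈{1}] r4c6 has the single candidate 1, so r4c6=1.
Step 33. [r2c7∈{9}] nothing but 9 survives at r2c7. So r2c7=9.
Step 34. [r2c9∈{3}] r2c9 is down to just 3. So r2c9=3.
Step 35. [r9c8∈{1}] r9c8 has the single candidate 1 ⇒ r9c8=1.
Step 36. [r4c7∈{2}] r4c7's peers cover all but 2 ⇒ r4c7=2.
Step 37. [r8c6∈{5}] only 5 remains possible at r8c6. So r8c6=5.
Step 38. [r7c4∈{4}] only 4 remains possible at r7c4, so r7c4=4.
Step 39. [r8c4∈{6}] r8c4 is down to just 6 ⇒ r8c4=6.
Step 40. [r5c8∈{9}] nothing but 9 survives at r5c8. So r5c8=9.
Step 41. [r1c2∈{6}] r1c2's peers cover all but 6. So r1c2=6.
Step 42. [r9c1∈{8}] r9c1 is down to just 8, so r9c1=8.
Step 43. [r6c1∈{2}] r6c1 is down to just 2 ⇒ r6c1=2.
Step 44. [r6c8∈{5}] r6c8 has the single candidate 5. So r6c8=5.
Step 45. [r6c4∈{3}] r6c4 has the single candidate 3, so r6c4=3.
Step 46. [r9c6∈{7}] nothing but 7 survives at r9c6, so r9c6=7.
Step 47. [r6c2∈{7}] only 7 remains possible at r6c2. So r6c2=7.
Step 48. [r5c2∈{1}] r5c2 is down to just 1, so r5c2=1.
Step 49. [r1c8∈{4}] r1c8 is down to just 4, so r1c8=4.
Step 50. [r3c4∈{8}] r3c4's peers cover all but 8 ⇒ r3c4=8.

Answer: 3 6 2 1 7 9 5 4 8 / 1 8 7 5 2 4 9 6 3 / 9 4 5 8 6 3 1 2 7 / 6 5 3 9 8 1 2 7 4 / 4 1 8 7 5 2 3 9 6 / 2 7 9 3 4 6 8 5 1 / 5 2 6 4 1 8 7 3 9 / 7 9 1 6 3 5 4 8 2 / 8 3 4 2 9 7 6 1 5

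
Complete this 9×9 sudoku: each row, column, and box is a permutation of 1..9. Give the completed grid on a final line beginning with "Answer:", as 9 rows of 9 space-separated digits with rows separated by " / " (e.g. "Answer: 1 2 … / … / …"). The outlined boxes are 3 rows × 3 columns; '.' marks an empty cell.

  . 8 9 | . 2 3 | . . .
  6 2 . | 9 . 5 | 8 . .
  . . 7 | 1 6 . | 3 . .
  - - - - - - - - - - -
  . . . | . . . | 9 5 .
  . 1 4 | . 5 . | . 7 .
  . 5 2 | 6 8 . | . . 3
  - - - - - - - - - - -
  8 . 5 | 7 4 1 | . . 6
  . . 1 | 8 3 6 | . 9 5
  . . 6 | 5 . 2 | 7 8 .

Step 1. [r3c2∈{4}] r3c2's peers cover all but 4 ⇒ r3c2=4.
Step 2. [r1c7∈{1,4,5,6}] r1c7 is the only open cell in col 7 admitting 5. So r1c7=5.
Step 3. [r9c9∈{1,4}] across row 9, 1 lands solely at r9c9, so r9c9=1.
Step 4. [r2c8∈{1,4}] 1 has one home in row 2: r2c8, so r2c8=1.
Step 5. [r6c8∈{4}] r6c8's peers cover all but 4. So r6c8=4.
Step 6. [r7c7∈{2}] r7c7 has the single candidate 2, so r7c7=2.
Step 7. [r7c2∈{3,9}] across row 7, 9 lands solely at r7c2. So r7c2=9.
Step 8. [r1c9∈{4,7}] in row 1, 7 fits only at r1c9. So r1c9=7.
Step 9. [r5c9∈{2,8}] row 5 places 8 nowhere but r5c9 ⇒ r5c9=8.
Step 10. [r5c4∈{2,3}] r5c4 is the only open cell in row 5 admitting 2 ⇒ r5c4=2.
Step 11. [r5c1∈{3,9}] r5c1 is the only open cell in row 5 admitting 3 ⇒ r5c1=3.
Step 12. [r4c1∈{7}] r4c1's peers cover all but 7. So r4c1=7.
Step 13. [r1c4∈{4}] only 4 remains possible at r1c4. So r1c4=4.
Step 14. [r6c6∈{7,9}] row 6 places 7 nowhere but r6c6 ⇒ r6c6=7.
Step 15. [r8c7∈{4}] r8c7 is down to just 4, so r8c7=4.
Step 16. [r3c8∈{2}] nothing but 2 survives at r3c8, so r3c8=2.
Step 17. [r8c2∈{7}] r8c2's peers cover all but 7 ⇒ r8c2=7.
Step 18. [r5c7∈{6}] r5c7 has the single candidate 6. So r5c7=6.
Step 19. [r9c2∈{3}] r9c2 has the single candidate 3 ⇒ r9c2=3.
Step 20. [r3c1∈{5}] r3c1 is down to just 5. So r3c1=5.
Step 21. [r2c3∈{3}] nothing but 3 survives at r2c3, so r2c3=3.
Step 22. [r4c9∈{2}] r4c9 has the single candidate 2. So r4c9=2.
Step 23. [r4c2∈{6}] r4c2 has the single candidate 6. So r4c2=6.
Step 24. [r6c1∈{9}] only 9 remains possible at r6c1 ⇒ r6c1=9.
Step 25. [r7c8∈{3}] r7c8 is down to just 3. So r7c8=3.
Step 26. [r9c5∈{9}] r9c5 is down to just 9, so r9c5=9.
Step 27. [r3c6∈{8}] nothing but 8 survives at r3c6 ⇒ r3c6=8.
Step 28. [r6c7∈{1}] only 1 remains possible at r6c7. So r6c7=1.
Step 29. [r4c6∈{4}] r4c6's peers cover all but 4. So r4c6=4.
Step 30. [r2c9∈{4}] r2c9 is down to just 4 ⇒ r2c9=4.
Step 31. [r2c5∈{7}] nothing but 7 survives at r2c5, so r2c5=7.
Step 32. [r1c8∈{6}] r1c8 has the single candidate 6, so r1c8=6.
Step 33. [r4c3∈{8}] r4c3's peers cover all but 8. So r4c3=8.
Step 34. [r4c4∈{3}] nothing but 3 survives at r4c4, so r4c4=3.
Step 35. [r5c6∈{9}] only 9 remains possible at r5c6, so r5c6=9.
Step 36. [r3c9∈{9}] only 9 remains possible at r3c9 ⇒ r3c9=9.
Step 37. [r1c1∈{1}] only 1 remains possible at r1c1 ⇒ r1c1=1.
Step 38. [r9c1∈{4}] r9c1 has the single candidate 4 ⇒ r9c1=4.
Step 39. [r4c5∈{1}] r4c5's peers cover all but 1. So r4c5=1.
Step 40. [r8c1∈{2}] r8c1's peers cover all but 2 ⇒ r8c1=2.

Answer: 1 8 9 4 2 3 5 6 7 / 6 2 3 9 7 5 8 1 4 / 5 4 7 1 6 8 3 2 9 / 7 6 8 3 1 4 9 5 2 / 3 1 4 2 5 9 6 7 8 / 9 5 2 6 8 7 1 4 3 / 8 9 5 7 4 1 2 3 6 / 2 7 1 8 3 6 4 9 5 / 4 3 6 5 9 2 7 8 1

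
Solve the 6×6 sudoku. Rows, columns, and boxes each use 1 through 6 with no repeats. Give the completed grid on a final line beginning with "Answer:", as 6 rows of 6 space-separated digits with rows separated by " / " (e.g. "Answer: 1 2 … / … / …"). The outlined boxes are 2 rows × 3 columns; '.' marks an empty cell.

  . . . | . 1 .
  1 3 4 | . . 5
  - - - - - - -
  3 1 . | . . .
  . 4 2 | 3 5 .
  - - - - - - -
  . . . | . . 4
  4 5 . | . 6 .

Step 1. [r2c5∈{2}] nothing but 2 survives at r2c5. So r2c5=2.
Step 2. [r4c1∈{6}] r4c1 is down to just 6 ⇒ r4c1=6.
Step 3. [r5c1∈{2}] only 2 remains possible at r5c1, so r5c1=2.
Step 4. [r2c4∈{6}] only 6 remains possible at r2c4 ⇒ r2c4=6.
Step 5. [r5c2∈{6}] r5c2 is down to just 6, so r5c2=6.
Step 6. [r5c5∈{3}] r5c5's peers cover all but 3 ⇒ r5c5=3.
Step 7. [r5c3∈{1}] r5c3 has the single candidate 1. So r5c3=1.
Step 8. [r6c4∈{1,2}] across col 4, 1 lands solely at r6c4. So r6c4=1.
Step 9. [r3c4∈{2,4}] col 4 places 2 nowhere but r3c4 ⇒ r3c4=2.
Step 10. [r1c1∈{5}] only 5 remains possible at r1c1 ⇒ r1c1=5.
Step 11. [r1c6∈{3}] r1c6 has the single candidate 3 ⇒ r1c6=3.
Step 12. [r1c4∈{4}] r1c4's peers cover all but 4 ⇒ r1c4=4.
Step 13. [r1c3∈{6}] r1c3 has the single candidate 6. So r1c3=6.
Step 14. [r3c6∈{6}] r3c6 is down to just 6. So r3c6=6.
Step 15. [r6c6∈{2}] r6c6 is down to just 2, so r6c6=2.
Step 16. [r1c2∈{2}] r1c2's peers cover all but 2 ⇒ r1c2=2.
Step 17. [r5c4∈{5}] only 5 remains possible at r5c4. So r5c4=5.
Step 18. [r6c3∈{3}] only 3 remains possible at r6c3, so r6c3=3.
Step 19. [r3c5∈{4}] r3c5 is down to just 4 ⇒ r3c5=4.
Step 20. [r3c3∈{5}] r3c3 has the single candidate 5, so r3c3=5.
Step 21. [r4c6∈{1}] only 1 remains possible at r4c6, so r4c6=1.

Answer: 5 2 6 4 1 3 / 1 3 4 6 2 5 / 3 1 5 2 4 6 / 6 4 2 3 5 1 / 2 6 1 5 3 4 / 4 5 3 1 6 2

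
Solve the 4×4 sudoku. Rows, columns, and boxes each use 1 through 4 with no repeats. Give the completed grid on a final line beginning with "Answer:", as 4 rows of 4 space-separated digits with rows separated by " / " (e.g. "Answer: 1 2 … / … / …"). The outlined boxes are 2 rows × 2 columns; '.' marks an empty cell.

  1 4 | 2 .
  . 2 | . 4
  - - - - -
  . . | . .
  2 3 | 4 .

Step 1. [r3c4∈{1,2,3}] 2 has one home in row 3: r3c4 ⇒ r3c4=2.
Step 2. [r2c3∈{1,3}] row 2 places 1 nowhere but r2c3 ⇒ r2c3=1.
Step 3. [r3c3∈{3}] only 3 remains possible at r3c3 ⇒ r3c3=3.
Step 4. [r4c4∈{1}] only 1 remains possible at r4c4. So r4c4=1.
Step 5. [r3c2∈{1}] r3c2 has the single candidate 1 ⇒ r3c2=1.
Step 6. [r1c4∈{3}] nothing but 3 survives at r1c4 ⇒ r1c4=3.
Step 7. [r3c1∈{4}] r3c1 has the single candidate 4. So r3c1=4.
Step 8. [r2c1∈{3}] r2c1's peers cover all but 3, so r2c1=3.

Answer: 1 4 2 3 / 3 2 1 4 / 4 1 3 2 / 2 3 4 1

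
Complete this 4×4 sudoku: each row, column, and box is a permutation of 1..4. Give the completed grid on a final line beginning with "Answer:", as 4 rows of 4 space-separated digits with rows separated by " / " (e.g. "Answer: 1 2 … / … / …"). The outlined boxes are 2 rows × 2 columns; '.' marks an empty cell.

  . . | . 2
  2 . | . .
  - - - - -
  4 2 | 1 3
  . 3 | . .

Step 1. [r2c3∈{3,4}] across row 2, 3 lands solely at r2c3. So r2c3=3.
Step 2. [r1c3∈{4}] only 4 remains possible at r1c3 ⇒ r1c3=4.
Step 3. [r1c2∈{1}] r1c2 has the single candidate 1 ⇒ r1c2=1.
Step 4. [r1c1∈{3}] only 3 remains possible at r1c1, so r1c1=3.
Step 5. [r2c2∈{4}] r2c2 is down to just 4. So r2c2=4.
Step 6. [r4c1∈{1}] only 1 remains possible at r4c1 ⇒ r4c1=1.
Step 7. [r2c4∈{1}] only 1 remains possible at r2c4. So r2c4=1.
Step 8. [r4c4∈{4}] r4c4 has the single candidate 4, so r4c4=4.
Step 9. [r4c3∈{2}] only 2 remains possible at r4c3 ⇒ r4c3=2.

Answer: 3 1 4 2 / 2 4 3 1 / 4 2 1 3 / 1 3 2 4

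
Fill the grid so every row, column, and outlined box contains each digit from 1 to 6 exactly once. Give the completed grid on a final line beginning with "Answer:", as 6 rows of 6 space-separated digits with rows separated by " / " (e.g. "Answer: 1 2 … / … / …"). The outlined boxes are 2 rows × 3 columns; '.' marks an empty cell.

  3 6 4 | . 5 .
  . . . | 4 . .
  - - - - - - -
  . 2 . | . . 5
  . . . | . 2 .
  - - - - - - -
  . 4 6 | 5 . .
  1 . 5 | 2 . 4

Step 1. [r1c4∈{1}] only 1 remains possible at r1c4, so r1c4=1.
Step 2. [r3c5∈{1,3,4,6}] 4 has one home in col 5: r3c5 ⇒ r3c5=4.
Step 3. [r4c6∈{1,3,6}] in box 4, 1 fits only at r4c6. So r4c6=1.
Step 4. [r5c6∈{3}] r5c6 is down to just 3, so r5c6=3.
Step 5. [r4c3∈{3}] r4c3's peers cover all but 3 ⇒ r4c3=3.
Step 6. [r2c3∈{1,2}] r2c3 is the only open cell in col 3 admitting 2. So r2c3=2.
Step 7. [r3c1∈{6}] only 6 remains possible at r3c1, so r3c1=6.
Step 8. [r2c1∈{5}] r2c1 has the single candidate 5. So r2c1=5.
Step 9. [r2c6∈{6}] r2c6 is down to just 6. So r2c6=6.
Step 10. [r2c5∈{3}] r2c5 is down to just 3, so r2c5=3.
Step 11. [r3c3∈{1}] r3c3 has the single candidate 1. So r3c3=1.
Step 12. [r4c4∈{6}] only 6 remains possible at r4c4. So r4c4=6.
Step 13. [r4c1∈{4}] r4c1's peers cover all but 4 ⇒ r4c1=4.
Step 14. [r6c2∈{3}] r6c2's peers cover all but 3 ⇒ r6c2=3.
Step 15. [r2c2∈{1}] r2c2 has the single candidate 1. So r2c2=1.
Step 16. [r3c4∈{3}] nothing but 3 survives at r3c4, so r3c4=3.
Step 17. [r5c5∈{1}] r5c5 is down to just 1, so r5c5=1.
Step 18. [r4c2∈{5}] r4c2's peers cover all but 5 ⇒ r4c2=5.
Step 19. [r6c5∈{6}] r6c5 has the single candidate 6, so r6c5=6.
Step 20. [r1c6∈{2}] r1c6's peers cover all but 2. So r1c6=2.
Step 21. [r5c1∈{2}] only 2 remains possible at r5c1 ⇒ r5c1=2.

Answer: 3 6 4 1 5 2 / 5 1 2 4 3 6 / 6 2 1 3 4 5 / 4 5 3 6 2 1 / 2 4 6 5 1 3 / 1 3 5 2 6 4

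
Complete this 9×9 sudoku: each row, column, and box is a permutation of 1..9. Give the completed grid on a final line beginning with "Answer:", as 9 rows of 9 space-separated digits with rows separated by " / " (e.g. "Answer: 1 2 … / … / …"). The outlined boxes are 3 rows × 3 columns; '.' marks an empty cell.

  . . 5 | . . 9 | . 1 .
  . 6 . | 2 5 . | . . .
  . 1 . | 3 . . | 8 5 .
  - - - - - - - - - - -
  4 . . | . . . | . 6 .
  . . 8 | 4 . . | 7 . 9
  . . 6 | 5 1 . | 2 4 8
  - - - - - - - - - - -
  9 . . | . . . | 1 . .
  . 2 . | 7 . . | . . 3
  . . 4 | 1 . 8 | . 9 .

Step 1. [r7c4∈{6}] nothing but 6 survives at r7c4, so r7c4=6.
Step 2. [r5c8∈{3}] r5c8 is down to just 3 ⇒ r5c8=3.
Step 3. [r2c8∈{7}] r2c8's peers cover all but 7. So r2c8=7.
Step 4. [r1c2∈{3,4,7,8}] in col 2, 4 fits only at r1c2. So r1c2=4.
Step 5. [r7c8∈{2,8}] r7c8 is the only open cell in col 8 admitting 2, so r7c8=2.
Step 6. [r5c1∈{1,2,5}] row 5 places 1 nowhere but r5c1 ⇒ r5c1=1.
Step 7. [r4c3∈{2,3,7,9}] r4c3 is the only open cell in box 4 admitting 2, so r4c3=2.
Step 8. [r2c9∈{4}] r2c9 is down to just 4, so r2c9=4.
Step 9. [r7c2∈{3,5,7,8}] in row 7, 8 fits only at r7c2, so r7c2=8.
Step 10. [r8c7∈{4,5,6}] in col 7, 4 fits only at r8c7, so r8c7=4.
Step 11. [r6c2∈{3,7,9}] 9 has one home in row 6: r6c2. So r6c2=9.
Step 12. [r4c7∈{5}] r4c7 is down to just 5. So r4c7=5.
Step 13. [r1c4∈{8}] r1c4's peers cover all but 8, so r1c4=8.
Step 14. [r9c7∈{6}] only 6 remains possible at r9c7. So r9c7=6.
Step 15. [r4c5∈{3,7,8,9}] r4c5 is the only open cell in row 4 admitting 8. So r4c5=8.
Step 16. [r9c5∈{2,3}] in row 9, 2 fits only at r9c5. So r9c5=2.
Step 17. [r7c5∈{3,4}] 3 has one home in col 5: r7c5 ⇒ r7c5=3.
Step 18. [r2c3∈{3,9}] in col 3, 3 fits only at r2c3, so r2c3=3.
Step 19. [r7c3∈{7}] nothing but 7 survives at r7c3. So r7c3=7.
Step 20. [r5c5∈{6}] r5c5 has the single candidate 6, so r5c5=6.
Step 21. [r4c2∈{3,7}] in col 2, 7 fits only at r4c2 ⇒ r4c2=7.
Step 22. [r1c5∈{7}] only 7 remains possible at r1c5 ⇒ r1c5=7.
Step 23. [r7c6∈{4,5}] in row 7, 4 fits only at r7c6 ⇒ r7c6=4.
Step 24. [r6c1∈{3}] r6c1 is down to just 3. So r6c1=3.
Step 25. [r9c1∈{5}] nothing but 5 survives at r9c1, so r9c1=5.
Step 26. [r1c9∈{2,6}] 6 has one home in row 1: r1c9 ⇒ r1c9=6.
Step 27. [r3c1∈{2,7}] 7 has one home in row 3: r3c1 ⇒ r3c1=7.
Step 28. [r2c1∈{8}] r2c1 is down to just 8. So r2c1=8.
Step 29. [r1c7∈{3}] r1c7 has the single candidate 3 ⇒ r1c7=3.
Step 30. [r5c2∈{5}] r5c2's peers cover all but 5. So r5c2=5.
Step 31. [r5c6∈{2}] r5c6 has the single candidate 2, so r5c6=2.
Step 32. [r3c9∈{2}] r3c9 is down to just 2, so r3c9=2.
Step 33. [r1c1∈{2}] r1c1 is down to just 2. So r1c1=2.
Step 34. [r9c2∈{3}] r9c2's peers cover all but 3, so r9c2=3.
Step 35. [r8c8∈{8}] only 8 remains possible at r8c8 ⇒ r8c8=8.
Step 36. [r4c4∈{9}] r4c4 is down to just 9 ⇒ r4c4=9.
Step 37. [r8c1∈{6}] r8c1's peers cover all but 6 ⇒ r8c1=6.
Step 38. [r4c6∈{3}] r4c6 is down to just 3, so r4c6=3.
Step 39. [r7c9∈{5}] only 5 remains possible at r7c9 ⇒ r7c9=5.
Step 40. [r6c6∈{7}] r6c6 has the single candidate 7 ⇒ r6c6=7.
Step 41. [r3c3∈{9}] nothing but 9 survives at r3c3, so r3c3=9.
Step 42. [r8c6∈{5}] r8c6 has the single candidate 5. So r8c6=5.
Step 43. [r3c6∈{6}] r3c6's peers cover all but 6. So r3c6=6.
Step 44. [r9c9∈{7}] nothing but 7 survives at r9c9 ⇒ r9c9=7.
Step 45. [r4c9∈{1}] only 1 remains possible at r4c9, so r4c9=1.
Step 46. [r2c7∈{9}] r2c7's peers cover all but 9, so r2c7=9.
Step 47. [r8c5∈{9}] nothing but 9 survives at r8c5 ⇒ r8c5=9.
Step 48. [r3c5∈{4}] nothing but 4 survives at r3c5, so r3c5=4.
Step 49. [r8c3∈{1}] nothing but 1 survives at r8c3 ⇒ r8c3=1.
Step 50. [r2c6∈{1}] nothing but 1 survives at r2c6 ⇒ r2c6=1.

Answer: 2 4 5 8 7 9 3 1 6 / 8 6 3 2 5 1 9 7 4 / 7 1 9 3 4 6 8 5 2 / 4 7 2 9 8 3 5 6 1 / 1 5 8 4 6 2 7 3 9 / 3 9 6 5 1 7 2 4 8 / 9 8 7 6 3 4 1 2 5 / 6 2 1 7 9 5 4 8 3 / 5 3 4 1 2 8 6 9 7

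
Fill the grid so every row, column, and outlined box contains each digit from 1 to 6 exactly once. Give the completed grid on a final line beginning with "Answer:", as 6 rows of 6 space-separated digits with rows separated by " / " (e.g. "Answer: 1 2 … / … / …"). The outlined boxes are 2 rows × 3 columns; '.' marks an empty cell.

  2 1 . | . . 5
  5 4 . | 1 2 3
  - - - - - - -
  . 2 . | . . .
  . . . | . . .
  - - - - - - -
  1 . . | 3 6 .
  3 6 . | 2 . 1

Step 1. [r1c5∈{4}] r1c5's peers cover all but 4 ⇒ r1c5=4.
Step 2. [r6c3∈{4,5}] in row 6, 4 fits only at r6c3 ⇒ r6c3=4.
Step 3. [r4c2∈{3,5}] col 2 places 3 nowhere but r4c2 ⇒ r4c2=3.
Step 4. [r1c4∈{6}] only 6 remains possible at r1c4, so r1c4=6.
Step 5. [r6c5∈{5}] r6c5 is down to just 5, so r6c5=5.
Step 6. [r4c6∈{2,4,6}] row 4 places 2 nowhere but r4c6 ⇒ r4c6=2.
Step 7. [r3c6∈{4,6}] 6 has one home in col 6: r3c6, so r3c6=6.
Step 8. [r4c5∈{1}] r4c5 has the single candidate 1. So r4c5=1.
Step 9. [r4c1∈{4,6}] r4c1 is the only open cell in col 1 admitting 6, so r4c1=6.
Step 10. [r4c3∈{5}] nothing but 5 survives at r4c3. So r4c3=5.
Step 11. [r3c4∈{4,5}] row 3 places 5 nowhere but r3c4. So r3c4=5.
Step 12. [r5c2∈{5}] r5c2's peers cover all but 5 ⇒ r5c2=5.
Step 13. [r2c3∈{6}] only 6 remains possible at r2c3, so r2c3=6.
Step 14. [r1c3∈{3}] r1c3's peers cover all but 3 ⇒ r1c3=3.
Step 15. [r4c4∈{4}] nothing but 4 survives at r4c4. So r4c4=4.
Step 16. [r5c6∈{4}] nothing but 4 survives at r5c6. So r5c6=4.
Step 17. [r3c3∈{1}] nothing but 1 survives at r3c3, so r3c3=1.
Step 18. [r5c3∈{2}] nothing but 2 survives at r5c3, so r5c3=2.
Step 19. [r3c5∈{3}] r3c5's peers cover all but 3, so r3c5=3.
Step 20. [r3c1∈{4}] r3c1's peers cover all but 4. So r3c1=4.

Answer: 2 1 3 6 4 5 / 5 4 6 1 2 3 / 4 2 1 5 3 6 / 6 3 5 4 1 2 / 1 5 2 3 6 4 / 3 6 4 2 5 1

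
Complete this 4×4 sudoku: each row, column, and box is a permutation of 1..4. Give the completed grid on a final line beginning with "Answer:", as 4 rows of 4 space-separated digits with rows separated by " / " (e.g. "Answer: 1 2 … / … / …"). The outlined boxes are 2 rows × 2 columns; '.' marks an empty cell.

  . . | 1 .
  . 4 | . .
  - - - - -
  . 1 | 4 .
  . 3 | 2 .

Step 1. [r2c3∈{3}] r2c3 is down to just 3 ⇒ r2c3=3.
Step 2. [r1c2∈{2}] r1c2's peers cover all but 2, so r1c2=2.
Step 3. [r2c4∈{2}] nothing but 2 survives at r2c4, so r2c4=2.
Step 4. [r1c1∈{3}] only 3 remains possible at r1c1, so r1c1=3.
Step 5. [r4c4∈{1}] only 1 remains possible at r4c4, so r4c4=1.
Step 6. [r3c4∈{3}] only 3 remains possible at r3c4 ⇒ r3c4=3.
Step 7. [r2c1∈{1}] nothing but 1 survives at r2c1, so r2c1=1.
Step 8. [r4c1∈{4}] r4c1 has the single candidate 4, so r4c1=4.
Step 9. [r3c1∈{2}] r3c1 has the single candidate 2 ⇒ r3c1=2.
Step 10. [r1c4∈{4}] only 4 remains possible at r1c4 ⇒ r1c4=4.

Answer: 3 2 1 4 / 1 4 3 2 / 2 1 4 3 / 4 3 2 1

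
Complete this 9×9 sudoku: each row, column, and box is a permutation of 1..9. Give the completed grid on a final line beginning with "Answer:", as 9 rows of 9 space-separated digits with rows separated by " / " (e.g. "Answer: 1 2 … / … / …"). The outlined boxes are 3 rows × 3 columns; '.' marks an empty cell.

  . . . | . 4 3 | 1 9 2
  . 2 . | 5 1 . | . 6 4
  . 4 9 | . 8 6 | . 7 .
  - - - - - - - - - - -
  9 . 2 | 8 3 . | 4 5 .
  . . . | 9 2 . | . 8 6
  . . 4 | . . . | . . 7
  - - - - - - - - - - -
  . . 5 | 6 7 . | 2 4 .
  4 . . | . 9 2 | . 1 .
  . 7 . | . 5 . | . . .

Step 1. [r9c8∈{3}] r9c8's peers cover all but 3. So r9c8=3.
Step 2. [r6c4∈{1}] r6c4 has the single candidate 1, so r6c4=1.
Step 3. [r5c7∈{3}] r5c7 is down to just 3. So r5c7=3.
Step 4. [r3c1∈{1,3,5}] in row 3, 1 fits only at r3c1 ⇒ r3c1=1.
Step 5. [r4c2∈{1,6}] across row 4, 6 lands solely at r4c2. So r4c2=6.
Step 6. [r2c7∈{8}] r2c7 is down to just 8 ⇒ r2c7=8.
Step 7. [r7c2∈{1,3,8,9}] across col 2, 9 lands solely at r7c2 ⇒ r7c2=9.
Step 8. [r7c1∈{3,8}] across row 7, 3 lands solely at r7c1, so r7c1=3.
Step 9. [r8c2∈{8}] nothing but 8 survives at r8c2 ⇒ r8c2=8.
Step 10. [r2c1∈{7}] only 7 remains possible at r2c1. So r2c1=7.
Step 11. [r5c1∈{5}] r5c1's peers cover all but 5 ⇒ r5c1=5.
Step 12. [r8c3∈{6}] r8c3's peers cover all but 6 ⇒ r8c3=6.
Step 13. [r5c3∈{1,7}] col 3 places 7 nowhere but r5c3 ⇒ r5c3=7.
Step 14. [r9c9∈{8,9}] col 9 places 9 nowhere but r9c9. So r9c9=9.
Step 15. [r9c6∈{1,4,8}] row 9 places 8 nowhere but r9c6, so r9c6=8.
Step 16. [r3c7∈{5}] only 5 remains possible at r3c7, so r3c7=5.
Step 17. [r1c3∈{8}] r1c3 has the single candidate 8. So r1c3=8.
Step 18. [r4c9∈{1}] r4c9 has the single candidate 1, so r4c9=1.
Step 19. [r6c5∈{6}] only 6 remains possible at r6c5. So r6c5=6.
Step 20. [r6c2∈{3}] r6c2's peers cover all but 3. So r6c2=3.
Step 21. [r5c6∈{4}] r5c6's peers cover all but 4, so r5c6=4.
Step 22. [r9c4∈{4}] nothing but 4 survives at r9c4 ⇒ r9c4=4.
Step 23. [r9c7∈{6}] r9c7 is down to just 6 ⇒ r9c7=6.
Step 24. [r6c8∈{2}] r6c8's peers cover all but 2, so r6c8=2.
Step 25. [r2c6∈{9}] only 9 remains possible at r2c6. So r2c6=9.
Step 26. [r1c1∈{6}] only 6 remains possible at r1c1 ⇒ r1c1=6.
Step 27. [r7c6∈{1}] nothing but 1 survives at r7c6. So r7c6=1.
Step 28. [r5c2∈{1}] r5c2 has the single candidate 1 ⇒ r5c2=1.
Step 29. [r3c9∈{3}] r3c9 has the single candidate 3 ⇒ r3c9=3.
Step 30. [r8c9∈{5}] r8c9's peers cover all but 5, so r8c9=5.
Step 31. [r3c4∈{2}] only 2 remains possible at r3c4, so r3c4=2.
Step 32. [r8c4∈{3}] r8c4 has the single candidate 3. So r8c4=3.
Step 33. [r1c2∈{5}] only 5 remains possible at r1c2 ⇒ r1c2=5.
Step 34. [r6c7∈{9}] r6c7 has the single candidate 9, so r6c7=9.
Step 35. [r6c6∈{5}] r6c6's peers cover all but 5 ⇒ r6c6=5.
Step 36. [r4c6∈{7}] r4c6 has the single candidate 7. So r4c6=7.
Step 37. [r9c1∈{2}] r9c1 is down to just 2 ⇒ r9c1=2.
Step 38. [r1c4∈{7}] only 7 remains possible at r1c4, so r1c4=7.
Step 39. [r6c1∈{8}] r6c1 has the single candidate 8. So r6c1=8.
Step 40. [r8c7∈{7}] only 7 remains possible at r8c7. So r8c7=7.
Step 41. [r2c3∈{3}] nothing but 3 survives at r2c3 ⇒ r2c3=3.
Step 42. [r9c3∈{1}] r9c3 has the single candidate 1. So r9c3=1.
Step 43. [r7c9∈{8}] nothing but 8 survives at r7c9. So r7c9=8.

Answer: 6 5 8 7 4 3 1 9 2 / 7 2 3 5 1 9 8 6 4 / 1 4 9 2 8 6 5 7 3 / 9 6 2 8 3 7 4 5 1 / 5 1 7 9 2 4 3 8 6 / 8 3 4 1 6 5 9 2 7 / 3 9 5 6 7 1 2 4 8 / 4 8 6 3 9 2 7 1 5 / 2 7 1 4 5 8 6 3 9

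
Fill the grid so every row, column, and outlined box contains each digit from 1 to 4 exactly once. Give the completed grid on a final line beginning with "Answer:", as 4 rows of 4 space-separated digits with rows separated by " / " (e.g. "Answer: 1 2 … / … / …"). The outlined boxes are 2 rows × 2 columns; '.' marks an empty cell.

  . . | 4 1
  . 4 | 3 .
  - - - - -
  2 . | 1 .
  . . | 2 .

Step 1. [r3c2∈{3}] r3c2 has the single candidate 3 ⇒ r3c2=3.
Step 2. [r4c1∈{1,4}] across col 1, 4 lands solely at r4c1, so r4c1=4.
Step 3. [r1c1∈{3}] r1c1 has the single candidate 3. So r1c1=3.
Step 4. [r3c4∈{4}] r3c4's peers cover all but 4. So r3c4=4.
Step 5. [r2c4∈{2}] r2c4 has the single candidate 2, so r2c4=2.
Step 6. [r4c2∈{1}] r4c2 is down to just 1 ⇒ r4c2=1.
Step 7. [r2c1∈{1}] nothing but 1 survives at r2c1, so r2c1=1.
Step 8. [r4c4∈{3}] r4c4's peers cover all but 3 ⇒ r4c4=3.
Step 9. [r1c2∈{2}] r1c2 has the single candidate 2, so r1c2=2.

Answer: 3 2 4 1 / 1 4 3 2 / 2 3 1 4 / 4 1 2 3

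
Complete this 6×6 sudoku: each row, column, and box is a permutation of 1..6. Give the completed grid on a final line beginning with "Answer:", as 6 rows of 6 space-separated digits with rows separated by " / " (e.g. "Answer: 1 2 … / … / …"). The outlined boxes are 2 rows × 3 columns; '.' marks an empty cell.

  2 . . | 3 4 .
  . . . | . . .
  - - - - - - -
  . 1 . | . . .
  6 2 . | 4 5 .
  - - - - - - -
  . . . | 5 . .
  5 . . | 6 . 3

Step 1. [r2c4∈{1,2}] r2c4 is the only open cell in col 4 admitting 1. So r2c4=1.
Step 2. [r5c1∈{1,3,4}] in col 1, 1 fits only at r5c1. So r5c1=1.
Step 3. [r5c5∈{2}] only 2 remains possible at r5c5, so r5c5=2.
Step 4. [r2c5∈{6}] r2c5 has the single candidate 6 ⇒ r2c5=6.
Step 5. [r6c2∈{4}] r6c2 is down to just 4, so r6c2=4.
Step 6. [r4c3∈{3}] r4c3 has the single candidate 3 ⇒ r4c3=3.
Step 7. [r1c6∈{5}] r1c6 is down to just 5, so r1c6=5.
Step 8. [r1c2∈{6}] r1c2 has the single candidate 6 ⇒ r1c2=6.
Step 9. [r3c1∈{4}] r3c1's peers cover all but 4, so r3c1=4.
Step 10. [r2c2∈{3,5}] r2c2 is the only open cell in col 2 admitting 5 ⇒ r2c2=5.
Step 11. [r2c6∈{2}] only 2 remains possible at r2c6, so r2c6=2.
Step 12. [r4c6∈{1}] r4c6 is down to just 1, so r4c6=1.
Step 13. [r1c3∈{1}] r1c3 has the single candidate 1 ⇒ r1c3=1.
Step 14. [r2c3∈{4}] r2c3 is down to just 4, so r2c3=4.
Step 15. [r5c6∈{4}] nothing but 4 survives at r5c6, so r5c6=4.
Step 16. [r6c5∈{1}] r6c5 has the single candidate 1. So r6c5=1.
Step 17. [r3c5∈{3}] r3c5's peers cover all but 3. So r3c5=3.
Step 18. [r3c4∈{2}] nothing but 2 survives at r3c4 ⇒ r3c4=2.
Step 19. [r3c6∈{6}] r3c6 has the single candidate 6, so r3c6=6.
Step 20. [r5c2∈{3}] r5c2's peers cover all but 3. So r5c2=3.
Step 21. [r6c3∈{2}] r6c3 has the single candidate 2 ⇒ r6c3=2.
Step 22. [r5c3∈{6}] r5c3 has the single candidate 6. So r5c3=6.
Step 23. [r3c3∈{5}] r3c3's peers cover all but 5, so r3c3=5.
Step 24. [r2c1∈{3}] only 3 remains possible at r2c1. So r2c1=3.

Answer: 2 6 1 3 4 5 / 3 5 4 1 6 2 / 4 1 5 2 3 6 / 6 2 3 4 5 1 / 1 3 6 5 2 4 / 5 4 2 6 1 3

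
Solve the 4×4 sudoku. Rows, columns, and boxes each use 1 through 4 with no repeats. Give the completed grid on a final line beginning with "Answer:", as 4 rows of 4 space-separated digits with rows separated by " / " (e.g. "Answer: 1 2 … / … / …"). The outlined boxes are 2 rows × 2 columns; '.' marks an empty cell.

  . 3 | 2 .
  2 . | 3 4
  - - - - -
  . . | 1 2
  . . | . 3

Step 1. [r3c2∈{4}] r3c2 has the single candidate 4 ⇒ r3c2=4.
Step 2. [r4c1∈{1}] nothing but 1 survives at r4c1 ⇒ r4c1=1.
Step 3. [r2c2∈{1}] r2c2 has the single candidate 1, so r2c2=1.
Step 4. [r4c2∈{2}] only 2 remains possible at r4c2. So r4c2=2.
Step 5. [r3c1∈{3}] nothing but 3 survives at r3c1. So r3c1=3.
Step 6. [r1c1∈{4}] only 4 remains possible at r1c1 ⇒ r1c1=4.
Step 7. [r1c4∈{1}] r1c4 is down to just 1. So r1c4=1.
Step 8. [r4c3∈{4}] nothing but 4 survives at r4c3 ⇒ r4c3=4.

Answer: 4 3 2 1 / 2 1 3 4 / 3 4 1 2 / 1 2 4 3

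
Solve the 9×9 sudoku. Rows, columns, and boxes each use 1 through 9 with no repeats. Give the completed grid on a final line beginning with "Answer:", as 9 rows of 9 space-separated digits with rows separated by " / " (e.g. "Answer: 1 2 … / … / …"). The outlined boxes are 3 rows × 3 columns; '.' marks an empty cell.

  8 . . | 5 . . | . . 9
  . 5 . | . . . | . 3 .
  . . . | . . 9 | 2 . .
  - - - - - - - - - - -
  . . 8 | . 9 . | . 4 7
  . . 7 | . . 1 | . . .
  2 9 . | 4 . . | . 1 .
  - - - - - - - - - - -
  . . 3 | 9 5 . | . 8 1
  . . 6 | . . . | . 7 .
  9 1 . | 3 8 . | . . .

Step 1. [r1c8∈{6}] r1c8's peers cover all but 6. So r1c8=6.
Step 2. [r9c6∈{2,4,6,7}] r9c6 is the only open cell in row 9 admitting 7 ⇒ r9c6=7.
Step 3. [r6c3∈{5}] only 5 remains possible at r6c3, so r6c3=5.
Step 4. [r7c6∈{2,4,6}] in box 8, 6 fits only at r7c6. So r7c6=6.
Step 5. [r7c7∈{4}] r7c7's peers cover all but 4, so r7c7=4.
Step 6. [r9c3∈{2,4}] 4 has one home in row 9: r9c3. So r9c3=4.
Step 7. [r3c3∈{1}] nothing but 1 survives at r3c3. So r3c3=1.
Step 8. [r6c5∈{3,6,7}] across row 6, 7 lands solely at r6c5. So r6c5=7.
Step 9. [r1c3∈{2}] r1c3 is down to just 2, so r1c3=2.
Step 10. [r3c8∈{5}] r3c8's peers cover all but 5 ⇒ r3c8=5.
Step 11. [r8c7∈{3,5,9}] row 8 places 9 nowhere but r8c7, so r8c7=9.
Step 12. [r8c9∈{2,3,5}] 3 has one home in row 8: r8c9 ⇒ r8c9=3.
Step 13. [r4c6∈{2,3,5}] in col 6, 5 fits only at r4c6 ⇒ r4c6=5.
Step 14. [r4c4∈{2,6}] in row 4, 2 fits only at r4c4 ⇒ r4c4=2.
Step 15. [r7c1∈{7}] r7c1 has the single candidate 7 ⇒ r7c1=7.
Step 16. [r8c4∈{1}] nothing but 1 survives at r8c4. So r8c4=1.
Step 17. [r4c1∈{1,3,6}] in row 4, 1 fits only at r4c1, so r4c1=1.
Step 18. [r9c8∈{2}] r9c8 has the single candidate 2 ⇒ r9c8=2.
Step 19. [r5c9∈{2,5,6,8}] 2 has one home in row 5: r5c9. So r5c9=2.
Step 20. [r5c7∈{3,5,6,8}] in row 5, 5 fits only at r5c7. So r5c7=5.
Step 21. [r5c4∈{6,8}] 8 has one home in row 5: r5c4, so r5c4=8.
Step 22. [r5c5∈{3,6}] 6 has one home in box 5: r5c5. So r5c5=6.
Step 23. [r3c9∈{4,8}] across row 3, 8 lands solely at r3c9, so r3c9=8.
Step 24. [r9c7∈{6}] only 6 remains possible at r9c7, so r9c7=6.
Step 25. [r2c9∈{4}] r2c9 is down to just 4. So r2c9=4.
Step 26. [r2c1∈{6}] r2c1 is down to just 6, so r2c1=6.
Step 27. [r6c6∈{3}] r6c6 is down to just 3. So r6c6=3.
Step 28. [r1c6∈{4}] nothing but 4 survives at r1c6. So r1c6=4.
Step 29. [r3c5∈{3}] nothing but 3 survives at r3c5 ⇒ r3c5=3.
Step 30. [r1c2∈{3,7}] r1c2 is the only open cell in row 1 admitting 3 ⇒ r1c2=3.
Step 31. [r8c6∈{2}] only 2 remains possible at r8c6. So r8c6=2.
Step 32. [r1c5∈{1}] only 1 remains possible at r1c5 ⇒ r1c5=1.
Step 33. [r3c2∈{4,7}] in col 2, 7 fits only at r3c2, so r3c2=7.
Step 34. [r3c1∈{4}] only 4 remains possible at r3c1 ⇒ r3c1=4.
Step 35. [r2c7∈{1,7}] in row 2, 1 fits only at r2c7, so r2c7=1.
Step 36. [r6c7∈{8}] r6c7 has the single candidate 8. So r6c7=8.
Step 37. [r3c4∈{6}] r3c4 is down to just 6. So r3c4=6.
Step 38. [r2c3∈{9}] r2c3's peers cover all but 9 ⇒ r2c3=9.
Step 39. [r7c2∈{2}] nothing but 2 survives at r7c2. So r7c2=2.
Step 40. [r2c4∈{7}] only 7 remains possible at r2c4 ⇒ r2c4=7.
Step 41. [r8c1∈{5}] r8c1's peers cover all but 5. So r8c1=5.
Step 42. [r2c6∈{8}] r2c6 has the single candidate 8 ⇒ r2c6=8.
Step 43. [r5c2∈{4}] r5c2's peers cover all but 4 ⇒ r5c2=4.
Step 44. [r5c1∈{3}] r5c1 has the single candidate 3. So r5c1=3.
Step 45. [r8c2∈{8}] r8c2 has the single candidate 8 ⇒ r8c2=8.
Step 46. [r2c5∈{2}] only 2 remains possible at r2c5 ⇒ r2c5=2.
Step 47. [r1c7∈{7}] r1c7 is down to just 7, so r1c7=7.
Step 48. [r9c9∈{5}] only 5 remains possible at r9c9 ⇒ r9c9=5.
Step 49. [r4c7∈{3}] only 3 remains possible at r4c7 ⇒ r4c7=3.
Step 50. [r5c8∈{9}] r5c8's peers cover all but 9 ⇒ r5c8=9.
Step 51. [r6c9∈{6}] only 6 remains possible at r6c9 ⇒ r6c9=6.
Step 52. [r4c2∈{6}] nothing but 6 survives at r4c2, so r4c2=6.
Step 53. [r8c5∈{4}] only 4 remains possible at r8c5 ⇒ r8c5=4.

Answer: 8 3 2 5 1 4 7 6 9 / 6 5 9 7 2 8 1 3 4 / 4 7 1 6 3 9 2 5 8 / 1 6 8 2 9 5 3 4 7 / 3 4 7 8 6 1 5 9 2 / 2 9 5 4 7 3 8 1 6 / 7 2 3 9 5 6 4 8 1 / 5 8 6 1 4 2 9 7 3 / 9 1 4 3 8 7 6 2 5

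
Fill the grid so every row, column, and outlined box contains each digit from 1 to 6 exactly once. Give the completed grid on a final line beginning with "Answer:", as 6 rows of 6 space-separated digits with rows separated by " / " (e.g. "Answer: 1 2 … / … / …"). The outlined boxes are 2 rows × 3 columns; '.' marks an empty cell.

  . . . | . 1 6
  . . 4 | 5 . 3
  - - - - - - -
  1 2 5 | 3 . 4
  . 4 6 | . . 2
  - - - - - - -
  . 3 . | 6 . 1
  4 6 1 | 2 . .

Step 1. [r5c1∈{2,5}] 5 has one home in box 5: r5c1, so r5c1=5.
Step 2. [r1c3∈{2,3}] col 3 places 3 nowhere but r1c3 ⇒ r1c3=3.
Step 3. [r4c5∈{5}] r4c5 has the single candidate 5 ⇒ r4c5=5.
Step 4. [r1c1∈{2}] only 2 remains possible at r1c1, so r1c1=2.
Step 5. [r3c5∈{6}] nothing but 6 survives at r3c5 ⇒ r3c5=6.
Step 6. [r1c4∈{4}] nothing but 4 survives at r1c4. So r1c4=4.
Step 7. [r2c2∈{1}] only 1 remains possible at r2c2. So r2c2=1.
Step 8. [r5c3∈{2}] r5c3 has the single candidate 2. So r5c3=2.
Step 9. [r4c4∈{1}] only 1 remains possible at r4c4 ⇒ r4c4=1.
Step 10. [r6c5∈{3}] r6c5's peers cover all but 3, so r6c5=3.
Step 11. [r5c5∈{4}] r5c5's peers cover all but 4 ⇒ r5c5=4.
Step 12. [r4c1∈{3}] nothing but 3 survives at r4c1, so r4c1=3.
Step 13. [r2c5∈{2}] r2c5 is down to just 2. So r2c5=2.
Step 14. [r2c1∈{6}] r2c1 is down to just 6, so r2c1=6.
Step 15. [r1c2∈{5}] r1c2 is down to just 5. So r1c2=5.
Step 16. [r6c6∈{5}] r6c6 is down to just 5 ⇒ r6c6=5.

Answer: 2 5 3 4 1 6 / 6 1 4 5 2 3 / 1 2 5 3 6 4 / 3 4 6 1 5 2 / 5 3 2 6 4 1 / 4 6 1 2 3 5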